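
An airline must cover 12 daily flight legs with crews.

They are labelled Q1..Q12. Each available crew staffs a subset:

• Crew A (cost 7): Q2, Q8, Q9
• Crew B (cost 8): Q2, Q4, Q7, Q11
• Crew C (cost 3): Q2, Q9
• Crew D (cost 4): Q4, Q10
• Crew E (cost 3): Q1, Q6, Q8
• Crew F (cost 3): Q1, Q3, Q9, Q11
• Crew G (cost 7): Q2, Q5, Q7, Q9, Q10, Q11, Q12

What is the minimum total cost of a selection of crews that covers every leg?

17

D, E, F, G together cover every leg (D ∪ E ∪ F ∪ G = {Q1, Q2, Q3, Q4, Q5, Q6, Q7, Q8, Q9, Q10, Q11, Q12}); total cost 4 + 3 + 3 + 7 = 17.
No covering selection has total cost below 17.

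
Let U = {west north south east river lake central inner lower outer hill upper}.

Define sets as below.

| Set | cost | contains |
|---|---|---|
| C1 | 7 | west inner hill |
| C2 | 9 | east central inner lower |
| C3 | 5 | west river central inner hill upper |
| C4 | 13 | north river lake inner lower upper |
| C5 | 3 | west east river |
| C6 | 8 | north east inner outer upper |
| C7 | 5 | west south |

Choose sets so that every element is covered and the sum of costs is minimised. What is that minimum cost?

C3, C4, C6, C7 together cover every element (C3 ∪ C4 ∪ C6 ∪ C7 = {west, north, south, east, river, lake, central, inner, lower, outer, hill, upper}); total cost 5 + 13 + 8 + 5 = 31.
No covering selection has total cost below 31.

31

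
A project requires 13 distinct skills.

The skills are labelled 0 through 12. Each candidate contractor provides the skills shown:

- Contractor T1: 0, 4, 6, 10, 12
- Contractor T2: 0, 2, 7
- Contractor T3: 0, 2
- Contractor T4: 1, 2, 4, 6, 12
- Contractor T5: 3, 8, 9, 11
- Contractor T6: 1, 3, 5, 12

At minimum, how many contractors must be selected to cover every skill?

4

Take {T1, T2, T5, T6}. Their union is {0, 1, 2, 3, 4, 5, 6, 7, 8, 9, 10, 11, 12}, which is all 13 skills.
Only T6 contains 5, so T6 is forced; the remaining 9 skills need at least 3 more contractors (each remaining contractor adds at most 4) — so at least 4 contractors are needed, and 4 is optimal.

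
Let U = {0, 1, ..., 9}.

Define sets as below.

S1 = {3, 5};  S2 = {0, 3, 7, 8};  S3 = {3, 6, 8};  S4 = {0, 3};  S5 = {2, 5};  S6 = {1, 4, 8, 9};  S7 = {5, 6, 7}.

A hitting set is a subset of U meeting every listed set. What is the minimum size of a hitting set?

3

The 3 elements {3, 5, 9} hit every set.
The sets S4, S5, S6 are pairwise disjoint, so any hitting set needs a separate element for each — at least 3. Hence 3 is optimal.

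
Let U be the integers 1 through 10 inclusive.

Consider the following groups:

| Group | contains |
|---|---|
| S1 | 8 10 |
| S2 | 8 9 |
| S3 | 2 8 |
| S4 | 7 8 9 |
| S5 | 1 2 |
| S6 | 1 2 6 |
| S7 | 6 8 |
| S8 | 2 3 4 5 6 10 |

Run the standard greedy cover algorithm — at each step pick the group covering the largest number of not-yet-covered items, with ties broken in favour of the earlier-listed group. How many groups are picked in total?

3

Greedy: pick S8 (covers 6 new) → pick S4 (covers 3 new) → pick S5 (covers 1 new). Total picks: 3.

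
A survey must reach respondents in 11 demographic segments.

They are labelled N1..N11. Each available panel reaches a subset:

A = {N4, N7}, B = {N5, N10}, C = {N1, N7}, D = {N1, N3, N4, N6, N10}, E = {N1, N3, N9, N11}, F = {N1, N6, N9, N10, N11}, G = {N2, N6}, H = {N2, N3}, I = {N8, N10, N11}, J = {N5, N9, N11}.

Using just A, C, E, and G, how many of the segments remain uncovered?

Union of A, C, E, G = {N1, N2, N3, N4, N6, N7, N9, N11}.
Not covered: N5, N8, N10 — 3 segments.

3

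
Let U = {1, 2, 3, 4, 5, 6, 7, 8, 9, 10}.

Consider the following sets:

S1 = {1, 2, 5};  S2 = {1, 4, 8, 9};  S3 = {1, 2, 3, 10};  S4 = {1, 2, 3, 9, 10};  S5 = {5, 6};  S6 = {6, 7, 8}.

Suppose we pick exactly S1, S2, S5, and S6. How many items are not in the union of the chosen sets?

2

Union of S1, S2, S5, S6 = {1, 2, 4, 5, 6, 7, 8, 9}.
Not covered: 3, 10 — 2 items.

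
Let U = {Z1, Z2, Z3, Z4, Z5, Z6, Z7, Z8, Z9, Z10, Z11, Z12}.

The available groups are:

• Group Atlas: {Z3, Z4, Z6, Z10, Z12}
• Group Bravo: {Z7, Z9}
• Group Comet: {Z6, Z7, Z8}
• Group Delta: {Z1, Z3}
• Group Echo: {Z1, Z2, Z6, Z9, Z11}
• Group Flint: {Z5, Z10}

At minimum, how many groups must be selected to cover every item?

4

Take {Atlas, Comet, Echo, Flint}. Their union is {Z1, Z2, Z3, Z4, Z5, Z6, Z7, Z8, Z9, Z10, Z11, Z12}, which is all 12 items.
Only Comet contains Z8, so Comet is forced; the remaining 9 items need at least 3 more groups (each remaining group adds at most 4) — so at least 4 groups are needed, and 4 is optimal.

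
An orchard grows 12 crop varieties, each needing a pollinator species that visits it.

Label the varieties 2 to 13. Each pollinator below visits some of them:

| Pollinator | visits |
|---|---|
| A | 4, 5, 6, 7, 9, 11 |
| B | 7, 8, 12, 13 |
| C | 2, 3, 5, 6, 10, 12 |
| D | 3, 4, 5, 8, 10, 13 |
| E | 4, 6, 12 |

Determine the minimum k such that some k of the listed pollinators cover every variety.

Take {A, B, C}. Their union is {2, 3, 4, 5, 6, 7, 8, 9, 10, 11, 12, 13}, which is all 12 varieties.
Only C contains 2, so C is forced; the remaining 6 varieties need at least 2 more pollinators (each remaining pollinator adds at most 4) — so at least 3 pollinators are needed, and 3 is optimal.

3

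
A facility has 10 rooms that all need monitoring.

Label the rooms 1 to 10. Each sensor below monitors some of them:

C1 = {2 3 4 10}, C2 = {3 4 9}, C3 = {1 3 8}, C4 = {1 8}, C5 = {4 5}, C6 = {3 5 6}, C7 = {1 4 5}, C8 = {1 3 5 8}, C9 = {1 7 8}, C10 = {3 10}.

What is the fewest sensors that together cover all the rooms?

4

C1 and C2 and C6 and C9 together: C1 ∪ C2 ∪ C6 ∪ C9 = {1, 2, 3, 4, 5, 6, 7, 8, 9, 10} — every room is covered.
Only C6 contains 6, so C6 is forced; the remaining 7 rooms need at least 3 more sensors (each remaining sensor adds at most 3) — so at least 4 sensors are needed, and 4 is optimal.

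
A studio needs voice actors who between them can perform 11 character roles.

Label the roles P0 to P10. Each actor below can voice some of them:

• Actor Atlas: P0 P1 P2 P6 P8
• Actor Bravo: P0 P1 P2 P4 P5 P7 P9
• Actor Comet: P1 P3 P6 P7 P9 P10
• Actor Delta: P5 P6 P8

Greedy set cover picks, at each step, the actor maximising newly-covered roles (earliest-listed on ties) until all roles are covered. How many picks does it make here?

Greedy: pick Bravo (covers 7 new) → pick Comet (covers 3 new) → pick Atlas (covers 1 new). Total picks: 3.

3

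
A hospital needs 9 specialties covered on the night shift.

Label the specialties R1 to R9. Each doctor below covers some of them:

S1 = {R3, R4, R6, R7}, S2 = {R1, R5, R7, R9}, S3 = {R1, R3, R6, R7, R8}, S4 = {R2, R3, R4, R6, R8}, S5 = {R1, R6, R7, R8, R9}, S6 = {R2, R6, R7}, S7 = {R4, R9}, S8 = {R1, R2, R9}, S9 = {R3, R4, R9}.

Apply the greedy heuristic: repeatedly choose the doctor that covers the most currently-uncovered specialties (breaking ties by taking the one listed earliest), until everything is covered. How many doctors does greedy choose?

Greedy: pick S3 (covers 5 new) → pick S2 (covers 2 new) → pick S4 (covers 2 new). Total picks: 3.
(The true minimum cover uses only 2 doctors, so greedy is not optimal here.)

3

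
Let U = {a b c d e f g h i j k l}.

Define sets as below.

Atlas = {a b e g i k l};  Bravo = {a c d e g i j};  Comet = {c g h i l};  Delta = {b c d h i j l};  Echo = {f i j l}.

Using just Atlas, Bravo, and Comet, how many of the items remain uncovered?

1

Union of Atlas, Bravo, Comet = {a, b, c, d, e, g, h, i, j, k, l}.
Not covered: f — 1 item.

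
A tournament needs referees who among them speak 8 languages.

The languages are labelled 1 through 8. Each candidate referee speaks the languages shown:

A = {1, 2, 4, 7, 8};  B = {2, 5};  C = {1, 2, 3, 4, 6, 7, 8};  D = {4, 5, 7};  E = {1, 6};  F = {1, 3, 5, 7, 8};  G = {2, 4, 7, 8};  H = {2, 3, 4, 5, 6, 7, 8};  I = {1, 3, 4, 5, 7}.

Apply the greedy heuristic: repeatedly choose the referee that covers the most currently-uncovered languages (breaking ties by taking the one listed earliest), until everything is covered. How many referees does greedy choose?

2

Greedy: pick C (covers 7 new) → pick B (covers 1 new). Total picks: 2.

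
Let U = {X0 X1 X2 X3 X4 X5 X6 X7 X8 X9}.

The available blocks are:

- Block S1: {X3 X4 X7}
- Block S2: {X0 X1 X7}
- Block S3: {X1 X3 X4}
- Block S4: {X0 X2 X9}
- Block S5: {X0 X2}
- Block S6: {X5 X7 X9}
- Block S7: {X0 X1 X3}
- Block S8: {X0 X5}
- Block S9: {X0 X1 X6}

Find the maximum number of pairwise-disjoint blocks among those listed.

S3, S5, S6 are pairwise disjoint (S3={X1,X3,X4}; S5={X0,X2}; S6={X5,X7,X9}).
Every remaining block overlaps one of these, and no 4 of the listed blocks are pairwise disjoint, so 3 is the maximum.

3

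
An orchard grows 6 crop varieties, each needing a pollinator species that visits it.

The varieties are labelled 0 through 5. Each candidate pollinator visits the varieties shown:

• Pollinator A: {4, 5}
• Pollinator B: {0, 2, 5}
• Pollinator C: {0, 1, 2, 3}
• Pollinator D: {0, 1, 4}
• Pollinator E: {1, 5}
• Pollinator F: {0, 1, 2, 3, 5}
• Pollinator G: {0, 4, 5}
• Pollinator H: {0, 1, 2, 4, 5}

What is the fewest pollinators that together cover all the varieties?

Take {F, H}. Their union is {0, 1, 2, 3, 4, 5}, which is all 6 varieties.
No single pollinator has all 6 varieties (the largest, F, has 5), so 2 is optimal.

2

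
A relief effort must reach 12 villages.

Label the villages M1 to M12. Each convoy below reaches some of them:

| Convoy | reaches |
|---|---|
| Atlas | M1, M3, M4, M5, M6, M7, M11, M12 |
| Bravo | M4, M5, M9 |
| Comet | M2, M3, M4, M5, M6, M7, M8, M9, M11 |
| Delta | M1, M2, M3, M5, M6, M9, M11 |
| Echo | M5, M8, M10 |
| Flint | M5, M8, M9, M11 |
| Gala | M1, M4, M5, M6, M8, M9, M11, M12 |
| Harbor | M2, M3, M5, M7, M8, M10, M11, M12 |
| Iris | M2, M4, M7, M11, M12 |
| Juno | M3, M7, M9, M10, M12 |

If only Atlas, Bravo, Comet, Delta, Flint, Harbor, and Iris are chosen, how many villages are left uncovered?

Union of Atlas, Bravo, Comet, Delta, Flint, Harbor, Iris = {M1, M2, M3, M4, M5, M6, M7, M8, M9, M10, M11, M12} — that's every village, so 0 are uncovered.

0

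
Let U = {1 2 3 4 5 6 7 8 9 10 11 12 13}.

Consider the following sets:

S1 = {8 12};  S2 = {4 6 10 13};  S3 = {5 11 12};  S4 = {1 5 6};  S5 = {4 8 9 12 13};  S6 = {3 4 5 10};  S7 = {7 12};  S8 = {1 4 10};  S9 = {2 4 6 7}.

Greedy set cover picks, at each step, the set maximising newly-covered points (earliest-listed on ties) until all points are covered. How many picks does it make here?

Greedy: pick S5 (covers 5 new) → pick S4 (covers 3 new) → pick S6 (covers 2 new) → pick S9 (covers 2 new) → pick S3 (covers 1 new). Total picks: 5.

5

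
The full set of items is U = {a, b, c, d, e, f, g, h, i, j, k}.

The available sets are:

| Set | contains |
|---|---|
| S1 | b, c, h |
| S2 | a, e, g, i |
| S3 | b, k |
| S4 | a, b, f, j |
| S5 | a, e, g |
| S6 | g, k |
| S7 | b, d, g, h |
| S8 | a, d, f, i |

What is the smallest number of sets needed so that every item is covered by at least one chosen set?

Take {S1, S2, S3, S4, S8}. Their union is {a, b, c, d, e, f, g, h, i, j, k}, which is all 11 items.
No 4 of the 8 sets cover everything (all 70 combinations miss at least one item), so 5 is optimal.

5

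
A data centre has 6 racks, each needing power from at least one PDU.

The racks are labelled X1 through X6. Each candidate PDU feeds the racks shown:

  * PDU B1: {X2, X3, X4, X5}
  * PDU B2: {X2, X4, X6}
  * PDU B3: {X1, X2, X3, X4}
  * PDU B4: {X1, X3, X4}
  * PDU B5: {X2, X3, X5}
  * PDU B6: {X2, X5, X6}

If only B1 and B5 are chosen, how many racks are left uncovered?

2

Union of B1, B5 = {X2, X3, X4, X5}.
Not covered: X1, X6 — 2 racks.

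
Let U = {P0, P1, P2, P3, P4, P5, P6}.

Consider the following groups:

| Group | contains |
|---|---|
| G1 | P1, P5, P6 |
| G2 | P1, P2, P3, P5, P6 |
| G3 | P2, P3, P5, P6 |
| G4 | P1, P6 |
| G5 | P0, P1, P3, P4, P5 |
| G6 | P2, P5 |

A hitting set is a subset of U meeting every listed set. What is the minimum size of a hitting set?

2

H = {P1, P5} meets every group (each contains at least one member of H), and |H| = 2.
The groups G4, G6 are pairwise disjoint, so any hitting set needs a separate element for each — at least 2. Hence 2 is optimal.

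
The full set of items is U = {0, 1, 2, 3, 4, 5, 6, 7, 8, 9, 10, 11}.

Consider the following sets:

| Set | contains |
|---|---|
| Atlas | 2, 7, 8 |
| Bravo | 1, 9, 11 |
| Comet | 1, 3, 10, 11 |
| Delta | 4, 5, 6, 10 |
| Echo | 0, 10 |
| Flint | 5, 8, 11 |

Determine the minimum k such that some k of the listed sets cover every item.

5

Atlas and Bravo and Comet and Delta and Echo together: Atlas ∪ Bravo ∪ Comet ∪ Delta ∪ Echo = {0, 1, 2, 3, 4, 5, 6, 7, 8, 9, 10, 11} — every item is covered.
Only Echo contains 0, so Echo is forced; the remaining 10 items need at least 4 more sets (each remaining set adds at most 3) — so at least 5 sets are needed, and 5 is optimal.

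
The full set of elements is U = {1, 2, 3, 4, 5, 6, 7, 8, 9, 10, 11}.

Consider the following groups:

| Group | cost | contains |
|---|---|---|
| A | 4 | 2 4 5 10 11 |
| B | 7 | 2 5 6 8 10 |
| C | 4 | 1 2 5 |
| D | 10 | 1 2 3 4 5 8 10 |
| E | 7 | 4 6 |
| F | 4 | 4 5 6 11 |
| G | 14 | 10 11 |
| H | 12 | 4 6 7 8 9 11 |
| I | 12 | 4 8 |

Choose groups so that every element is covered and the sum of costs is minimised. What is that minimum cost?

22

D, H together cover every element (D ∪ H = {1, 2, 3, 4, 5, 6, 7, 8, 9, 10, 11}); total cost 10 + 12 = 22.
The greedy pick A, H, C, D costs 30; no covering selection beats 22.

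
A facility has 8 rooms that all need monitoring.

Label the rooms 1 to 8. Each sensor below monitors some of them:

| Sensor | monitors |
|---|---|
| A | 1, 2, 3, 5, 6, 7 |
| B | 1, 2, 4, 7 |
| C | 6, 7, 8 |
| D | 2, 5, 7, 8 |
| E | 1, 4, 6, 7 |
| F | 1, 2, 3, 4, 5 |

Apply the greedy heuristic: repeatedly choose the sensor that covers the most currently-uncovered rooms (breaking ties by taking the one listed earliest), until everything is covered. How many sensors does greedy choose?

3

Greedy: pick A (covers 6 new) → pick B (covers 1 new) → pick C (covers 1 new). Total picks: 3.
(The true minimum cover uses only 2 sensors, so greedy is not optimal here.)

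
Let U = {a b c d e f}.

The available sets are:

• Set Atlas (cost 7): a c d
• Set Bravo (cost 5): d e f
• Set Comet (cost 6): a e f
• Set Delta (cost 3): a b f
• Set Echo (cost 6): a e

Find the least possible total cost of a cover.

15

Atlas, Bravo, Delta together cover every element (Atlas ∪ Bravo ∪ Delta = {a, b, c, d, e, f}); total cost 7 + 5 + 3 = 15.
No covering selection has total cost below 15.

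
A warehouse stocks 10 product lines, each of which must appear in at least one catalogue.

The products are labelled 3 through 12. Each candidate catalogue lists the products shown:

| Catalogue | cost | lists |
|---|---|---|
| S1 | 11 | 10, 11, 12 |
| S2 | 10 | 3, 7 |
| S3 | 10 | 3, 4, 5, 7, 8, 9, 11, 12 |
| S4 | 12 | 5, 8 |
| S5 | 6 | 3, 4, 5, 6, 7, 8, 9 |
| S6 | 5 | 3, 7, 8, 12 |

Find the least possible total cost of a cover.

17

S1, S5 together cover every product (S1 ∪ S5 = {3, 4, 5, 6, 7, 8, 9, 10, 11, 12}); total cost 11 + 6 = 17.
No covering selection has total cost below 17.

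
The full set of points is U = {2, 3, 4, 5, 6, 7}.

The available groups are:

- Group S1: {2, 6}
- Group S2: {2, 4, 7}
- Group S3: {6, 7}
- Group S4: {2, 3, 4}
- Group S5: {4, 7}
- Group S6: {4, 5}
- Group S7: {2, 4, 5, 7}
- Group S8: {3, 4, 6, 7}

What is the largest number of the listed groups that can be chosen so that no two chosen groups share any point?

S1, S6 are pairwise disjoint (S1={2,6}; S6={4,5}).
Every remaining group overlaps one of these, and no 3 of the listed groups are pairwise disjoint, so 2 is the maximum.

2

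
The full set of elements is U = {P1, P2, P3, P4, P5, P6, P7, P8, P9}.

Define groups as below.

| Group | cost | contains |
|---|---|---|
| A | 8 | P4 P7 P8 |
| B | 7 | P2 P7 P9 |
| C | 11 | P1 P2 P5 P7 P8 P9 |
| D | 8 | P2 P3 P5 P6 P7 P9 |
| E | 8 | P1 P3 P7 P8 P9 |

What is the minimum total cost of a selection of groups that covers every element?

A, D, E together cover every element (A ∪ D ∪ E = {P1, P2, P3, P4, P5, P6, P7, P8, P9}); total cost 8 + 8 + 8 = 24.
No covering selection has total cost below 24.

24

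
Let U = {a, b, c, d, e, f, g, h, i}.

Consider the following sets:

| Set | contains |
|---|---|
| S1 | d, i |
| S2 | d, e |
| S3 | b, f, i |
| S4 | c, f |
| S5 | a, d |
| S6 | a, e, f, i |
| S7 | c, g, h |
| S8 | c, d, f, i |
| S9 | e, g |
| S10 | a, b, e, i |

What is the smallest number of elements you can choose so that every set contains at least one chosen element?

4

The 4 elements {d, f, g, i} hit every set.
No choice of 3 elements meets every set, so 4 is the minimum.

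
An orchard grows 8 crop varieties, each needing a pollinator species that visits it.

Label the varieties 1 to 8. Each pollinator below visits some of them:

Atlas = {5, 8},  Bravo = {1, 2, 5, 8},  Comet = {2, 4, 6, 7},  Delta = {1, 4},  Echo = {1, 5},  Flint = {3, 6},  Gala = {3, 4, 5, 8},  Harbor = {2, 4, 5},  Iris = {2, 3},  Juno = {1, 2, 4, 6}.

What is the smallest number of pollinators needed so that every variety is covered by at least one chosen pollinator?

3

Bravo and Comet and Gala together: Bravo ∪ Comet ∪ Gala = {1, 2, 3, 4, 5, 6, 7, 8} — every variety is covered.
Only Comet contains 7, so Comet is forced; the remaining 4 varieties need at least 2 more pollinators (each remaining pollinator adds at most 3) — so at least 3 pollinators are needed, and 3 is optimal.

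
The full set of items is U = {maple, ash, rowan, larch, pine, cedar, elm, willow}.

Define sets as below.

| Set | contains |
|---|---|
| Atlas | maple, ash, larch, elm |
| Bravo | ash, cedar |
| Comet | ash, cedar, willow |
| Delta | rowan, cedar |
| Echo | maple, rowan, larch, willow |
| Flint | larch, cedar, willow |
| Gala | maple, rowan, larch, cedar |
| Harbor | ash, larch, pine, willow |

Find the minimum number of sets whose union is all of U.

3

Atlas, Delta, and Harbor cover everything between them: the union {maple, ash, rowan, larch, pine, cedar, elm, willow} is all of U.
Only Harbor contains pine, so Harbor is forced; the remaining 4 items need at least 2 more sets (each remaining set adds at most 3) — so at least 3 sets are needed, and 3 is optimal.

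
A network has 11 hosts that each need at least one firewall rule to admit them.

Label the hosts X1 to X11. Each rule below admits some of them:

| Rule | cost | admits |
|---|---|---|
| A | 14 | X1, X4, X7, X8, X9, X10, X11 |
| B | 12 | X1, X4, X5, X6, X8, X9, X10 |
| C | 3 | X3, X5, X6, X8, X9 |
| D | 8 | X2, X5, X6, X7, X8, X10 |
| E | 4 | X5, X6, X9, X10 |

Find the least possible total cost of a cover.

A, C, D together cover every host (A ∪ C ∪ D = {X1, X2, X3, X4, X5, X6, X7, X8, X9, X10, X11}); total cost 14 + 3 + 8 = 25.
No covering selection has total cost below 25.

25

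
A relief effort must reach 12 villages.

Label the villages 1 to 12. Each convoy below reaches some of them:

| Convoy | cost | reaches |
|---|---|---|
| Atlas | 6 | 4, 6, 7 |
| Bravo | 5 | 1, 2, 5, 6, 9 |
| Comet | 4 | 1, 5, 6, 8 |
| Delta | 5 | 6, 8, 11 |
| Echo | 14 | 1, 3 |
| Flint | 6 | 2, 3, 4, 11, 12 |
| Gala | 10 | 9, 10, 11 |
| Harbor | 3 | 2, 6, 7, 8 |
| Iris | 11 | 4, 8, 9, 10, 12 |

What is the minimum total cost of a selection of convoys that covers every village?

23

Comet, Flint, Gala, Harbor together cover every village (Comet ∪ Flint ∪ Gala ∪ Harbor = {1, 2, 3, 4, 5, 6, 7, 8, 9, 10, 11, 12}); total cost 4 + 6 + 10 + 3 = 23.
The greedy pick Harbor, Flint, Bravo, Gala costs 24; no covering selection beats 23.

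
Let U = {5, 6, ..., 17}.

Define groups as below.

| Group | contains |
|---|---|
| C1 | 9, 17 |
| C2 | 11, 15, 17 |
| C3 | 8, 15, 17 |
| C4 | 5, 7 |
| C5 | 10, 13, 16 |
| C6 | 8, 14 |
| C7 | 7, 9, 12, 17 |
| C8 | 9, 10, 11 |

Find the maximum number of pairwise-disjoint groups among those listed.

C2, C4, C5, C6 are pairwise disjoint (C2={11,15,17}; C4={5,7}; C5={10,13,16}; C6={8,14}).
Every remaining group overlaps one of these, and no 5 of the listed groups are pairwise disjoint, so 4 is the maximum.

4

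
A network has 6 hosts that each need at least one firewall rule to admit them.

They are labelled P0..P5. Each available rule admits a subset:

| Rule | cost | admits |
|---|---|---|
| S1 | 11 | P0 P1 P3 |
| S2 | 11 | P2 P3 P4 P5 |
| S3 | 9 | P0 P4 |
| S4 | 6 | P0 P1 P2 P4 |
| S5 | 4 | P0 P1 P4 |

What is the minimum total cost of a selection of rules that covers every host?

S2, S5 together cover every host (S2 ∪ S5 = {P0, P1, P2, P3, P4, P5}); total cost 11 + 4 = 15.
No covering selection has total cost below 15.

15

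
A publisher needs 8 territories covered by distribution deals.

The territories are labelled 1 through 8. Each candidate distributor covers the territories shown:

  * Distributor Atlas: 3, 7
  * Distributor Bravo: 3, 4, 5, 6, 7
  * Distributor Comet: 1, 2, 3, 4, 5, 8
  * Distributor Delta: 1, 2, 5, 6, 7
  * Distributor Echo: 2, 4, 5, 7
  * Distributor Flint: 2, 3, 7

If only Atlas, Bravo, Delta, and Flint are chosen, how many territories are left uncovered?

1

Union of Atlas, Bravo, Delta, Flint = {1, 2, 3, 4, 5, 6, 7}.
Not covered: 8 — 1 territory.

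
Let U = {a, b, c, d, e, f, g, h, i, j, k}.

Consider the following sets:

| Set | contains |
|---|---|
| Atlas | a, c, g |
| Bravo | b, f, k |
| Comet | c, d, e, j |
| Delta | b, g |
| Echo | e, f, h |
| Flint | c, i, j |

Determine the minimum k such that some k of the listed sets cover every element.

Take {Atlas, Bravo, Comet, Echo, Flint}. Their union is {a, b, c, d, e, f, g, h, i, j, k}, which is all 11 elements.
No 4 of the 6 sets cover everything (all 15 combinations miss at least one element), so 5 is optimal.

5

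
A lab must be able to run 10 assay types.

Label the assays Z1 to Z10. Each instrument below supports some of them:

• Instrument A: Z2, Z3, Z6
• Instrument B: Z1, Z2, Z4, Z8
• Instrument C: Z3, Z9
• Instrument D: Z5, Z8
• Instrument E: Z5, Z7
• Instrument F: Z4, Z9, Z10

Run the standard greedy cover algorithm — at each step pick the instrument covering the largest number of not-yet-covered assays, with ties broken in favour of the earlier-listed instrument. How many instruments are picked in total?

4

Greedy: pick B (covers 4 new) → pick A (covers 2 new) → pick E (covers 2 new) → pick F (covers 2 new). Total picks: 4.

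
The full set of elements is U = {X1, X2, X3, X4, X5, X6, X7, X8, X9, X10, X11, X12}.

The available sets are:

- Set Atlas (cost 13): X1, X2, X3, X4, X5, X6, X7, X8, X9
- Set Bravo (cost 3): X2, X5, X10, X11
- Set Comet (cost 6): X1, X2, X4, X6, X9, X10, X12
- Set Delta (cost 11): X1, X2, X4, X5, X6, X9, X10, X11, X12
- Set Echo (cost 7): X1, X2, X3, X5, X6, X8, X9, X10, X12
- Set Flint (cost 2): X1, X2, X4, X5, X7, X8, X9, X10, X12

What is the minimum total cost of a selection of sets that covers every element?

12

Bravo, Echo, Flint together cover every element (Bravo ∪ Echo ∪ Flint = {X1, X2, X3, X4, X5, X6, X7, X8, X9, X10, X11, X12}); total cost 3 + 7 + 2 = 12.
No covering selection has total cost below 12.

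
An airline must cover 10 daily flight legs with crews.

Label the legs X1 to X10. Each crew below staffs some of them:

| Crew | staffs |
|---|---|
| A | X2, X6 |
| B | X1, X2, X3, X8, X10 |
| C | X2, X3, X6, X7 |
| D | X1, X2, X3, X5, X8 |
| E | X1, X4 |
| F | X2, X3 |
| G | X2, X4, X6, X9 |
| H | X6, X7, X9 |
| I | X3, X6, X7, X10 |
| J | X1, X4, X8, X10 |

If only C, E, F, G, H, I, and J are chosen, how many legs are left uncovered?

1

Union of C, E, F, G, H, I, J = {X1, X2, X3, X4, X6, X7, X8, X9, X10}.
Not covered: X5 — 1 leg.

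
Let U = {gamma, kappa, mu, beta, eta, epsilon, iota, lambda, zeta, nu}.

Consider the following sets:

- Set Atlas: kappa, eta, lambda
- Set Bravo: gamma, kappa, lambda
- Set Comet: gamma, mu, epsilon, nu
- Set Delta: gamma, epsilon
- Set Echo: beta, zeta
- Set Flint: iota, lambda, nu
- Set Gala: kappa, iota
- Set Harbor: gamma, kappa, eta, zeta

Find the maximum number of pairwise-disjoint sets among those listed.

Delta, Echo, Gala are pairwise disjoint (Delta={gamma,epsilon}; Echo={beta,zeta}; Gala={kappa,iota}).
Every remaining set overlaps one of these, and no 4 of the listed sets are pairwise disjoint, so 3 is the maximum.

3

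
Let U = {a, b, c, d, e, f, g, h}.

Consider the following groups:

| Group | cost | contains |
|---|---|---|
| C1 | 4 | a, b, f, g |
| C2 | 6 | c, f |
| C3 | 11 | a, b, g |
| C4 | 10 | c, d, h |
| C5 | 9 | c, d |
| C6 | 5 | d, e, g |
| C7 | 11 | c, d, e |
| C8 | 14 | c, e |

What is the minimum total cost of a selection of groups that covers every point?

19

C1, C4, C6 together cover every point (C1 ∪ C4 ∪ C6 = {a, b, c, d, e, f, g, h}); total cost 4 + 10 + 5 = 19.
No covering selection has total cost below 19.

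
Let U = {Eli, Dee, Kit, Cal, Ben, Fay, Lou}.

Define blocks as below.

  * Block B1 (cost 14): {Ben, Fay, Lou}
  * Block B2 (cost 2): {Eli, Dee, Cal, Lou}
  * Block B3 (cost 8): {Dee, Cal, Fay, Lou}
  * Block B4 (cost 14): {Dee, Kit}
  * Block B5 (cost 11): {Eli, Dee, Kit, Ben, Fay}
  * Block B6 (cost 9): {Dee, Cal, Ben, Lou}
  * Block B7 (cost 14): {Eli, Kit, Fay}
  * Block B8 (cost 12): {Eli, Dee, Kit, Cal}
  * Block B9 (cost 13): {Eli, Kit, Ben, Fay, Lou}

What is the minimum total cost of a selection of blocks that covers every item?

B2, B5 together cover every item (B2 ∪ B5 = {Eli, Dee, Kit, Cal, Ben, Fay, Lou}); total cost 2 + 11 = 13.
No covering selection has total cost below 13.

13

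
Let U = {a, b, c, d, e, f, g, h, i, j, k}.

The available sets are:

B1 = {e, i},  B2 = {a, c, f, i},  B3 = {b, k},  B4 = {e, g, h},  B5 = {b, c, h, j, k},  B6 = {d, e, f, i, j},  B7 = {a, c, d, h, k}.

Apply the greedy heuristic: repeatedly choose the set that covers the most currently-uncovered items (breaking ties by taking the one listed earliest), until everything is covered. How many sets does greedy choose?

4

Greedy: pick B5 (covers 5 new) → pick B6 (covers 4 new) → pick B2 (covers 1 new) → pick B4 (covers 1 new). Total picks: 4.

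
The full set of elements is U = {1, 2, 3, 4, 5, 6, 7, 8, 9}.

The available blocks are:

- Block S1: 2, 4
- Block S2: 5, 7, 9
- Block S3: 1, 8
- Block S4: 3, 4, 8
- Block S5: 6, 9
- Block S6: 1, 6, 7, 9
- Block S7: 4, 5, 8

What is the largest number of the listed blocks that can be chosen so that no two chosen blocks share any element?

3

S1, S2, S3 are pairwise disjoint (S1={2,4}; S2={5,7,9}; S3={1,8}).
Every remaining block overlaps one of these, and no 4 of the listed blocks are pairwise disjoint, so 3 is the maximum.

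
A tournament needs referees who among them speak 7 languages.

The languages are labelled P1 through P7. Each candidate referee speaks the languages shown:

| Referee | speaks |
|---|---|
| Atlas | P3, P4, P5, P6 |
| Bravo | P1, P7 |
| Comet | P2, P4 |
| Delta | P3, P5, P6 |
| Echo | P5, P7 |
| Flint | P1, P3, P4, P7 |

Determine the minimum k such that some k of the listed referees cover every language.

Comet and Delta and Flint together: Comet ∪ Delta ∪ Flint = {P1, P2, P3, P4, P5, P6, P7} — every language is covered.
Only Comet contains P2, so Comet is forced; the remaining 5 languages need at least 2 more referees (each remaining referee adds at most 3) — so at least 3 referees are needed, and 3 is optimal.

3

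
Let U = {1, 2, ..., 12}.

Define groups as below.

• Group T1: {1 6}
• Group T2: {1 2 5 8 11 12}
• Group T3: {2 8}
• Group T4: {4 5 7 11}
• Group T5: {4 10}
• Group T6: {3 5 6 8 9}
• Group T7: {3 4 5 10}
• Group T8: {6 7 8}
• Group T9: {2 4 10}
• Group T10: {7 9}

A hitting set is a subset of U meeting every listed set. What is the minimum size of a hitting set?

4

H = {1, 4, 7, 8} meets every group (each contains at least one member of H), and |H| = 4.
The groups T1, T3, T7, T10 are pairwise disjoint, so any hitting set needs a separate item for each — at least 4. Hence 4 is optimal.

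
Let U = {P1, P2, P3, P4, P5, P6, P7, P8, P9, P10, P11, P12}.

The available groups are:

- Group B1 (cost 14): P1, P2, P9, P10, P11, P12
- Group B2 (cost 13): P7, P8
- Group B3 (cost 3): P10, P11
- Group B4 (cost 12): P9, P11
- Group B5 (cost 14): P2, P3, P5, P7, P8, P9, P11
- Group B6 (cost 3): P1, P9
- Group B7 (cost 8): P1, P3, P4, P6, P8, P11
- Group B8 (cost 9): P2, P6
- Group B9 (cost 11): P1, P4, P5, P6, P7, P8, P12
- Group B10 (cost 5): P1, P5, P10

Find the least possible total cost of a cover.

B3, B5, B9 together cover every element (B3 ∪ B5 ∪ B9 = {P1, P2, P3, P4, P5, P6, P7, P8, P9, P10, P11, P12}); total cost 3 + 14 + 11 = 28.
The greedy pick B7, B10, B6, B9, B8 costs 36; no covering selection beats 28.

28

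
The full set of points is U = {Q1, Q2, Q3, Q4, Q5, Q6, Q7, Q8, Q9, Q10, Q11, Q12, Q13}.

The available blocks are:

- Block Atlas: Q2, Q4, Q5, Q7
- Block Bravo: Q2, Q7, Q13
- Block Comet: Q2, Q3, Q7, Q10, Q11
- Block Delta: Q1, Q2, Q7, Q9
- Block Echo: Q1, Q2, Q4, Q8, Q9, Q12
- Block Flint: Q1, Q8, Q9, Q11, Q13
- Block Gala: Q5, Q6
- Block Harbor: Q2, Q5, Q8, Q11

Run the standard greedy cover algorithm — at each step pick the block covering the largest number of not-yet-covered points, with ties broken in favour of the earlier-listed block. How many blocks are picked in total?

Greedy: pick Echo (covers 6 new) → pick Comet (covers 4 new) → pick Gala (covers 2 new) → pick Bravo (covers 1 new). Total picks: 4.

4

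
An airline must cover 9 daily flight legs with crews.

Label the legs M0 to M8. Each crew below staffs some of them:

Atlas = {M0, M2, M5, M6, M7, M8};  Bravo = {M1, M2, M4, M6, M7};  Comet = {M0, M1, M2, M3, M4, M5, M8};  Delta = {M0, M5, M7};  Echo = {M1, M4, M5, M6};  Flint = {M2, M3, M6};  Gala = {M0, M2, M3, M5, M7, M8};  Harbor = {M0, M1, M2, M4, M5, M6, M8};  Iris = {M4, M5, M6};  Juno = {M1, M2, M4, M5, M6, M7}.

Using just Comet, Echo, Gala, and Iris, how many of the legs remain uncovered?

Union of Comet, Echo, Gala, Iris = {M0, M1, M2, M3, M4, M5, M6, M7, M8} — that's every leg, so 0 are uncovered.

0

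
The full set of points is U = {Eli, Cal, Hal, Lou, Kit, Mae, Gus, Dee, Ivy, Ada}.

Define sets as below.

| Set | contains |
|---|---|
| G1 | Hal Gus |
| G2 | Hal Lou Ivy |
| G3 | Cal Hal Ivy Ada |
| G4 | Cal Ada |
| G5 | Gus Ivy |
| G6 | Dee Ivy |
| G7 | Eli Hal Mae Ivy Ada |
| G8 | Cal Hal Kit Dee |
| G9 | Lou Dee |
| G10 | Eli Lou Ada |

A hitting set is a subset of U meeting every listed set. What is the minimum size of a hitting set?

H = {Cal, Hal, Lou, Ivy} meets every set (each contains at least one member of H), and |H| = 4.
No choice of 3 points meets every set, so 4 is the minimum.

4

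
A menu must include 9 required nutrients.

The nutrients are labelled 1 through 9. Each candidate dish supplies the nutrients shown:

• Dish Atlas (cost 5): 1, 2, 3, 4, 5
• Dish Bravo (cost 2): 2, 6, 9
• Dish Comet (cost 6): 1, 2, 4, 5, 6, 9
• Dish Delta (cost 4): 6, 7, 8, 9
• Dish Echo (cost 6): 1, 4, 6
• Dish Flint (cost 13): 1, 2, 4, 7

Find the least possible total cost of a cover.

9

Atlas, Delta together cover every nutrient (Atlas ∪ Delta = {1, 2, 3, 4, 5, 6, 7, 8, 9}); total cost 5 + 4 = 9.
The greedy pick Bravo, Atlas, Delta costs 11; no covering selection beats 9.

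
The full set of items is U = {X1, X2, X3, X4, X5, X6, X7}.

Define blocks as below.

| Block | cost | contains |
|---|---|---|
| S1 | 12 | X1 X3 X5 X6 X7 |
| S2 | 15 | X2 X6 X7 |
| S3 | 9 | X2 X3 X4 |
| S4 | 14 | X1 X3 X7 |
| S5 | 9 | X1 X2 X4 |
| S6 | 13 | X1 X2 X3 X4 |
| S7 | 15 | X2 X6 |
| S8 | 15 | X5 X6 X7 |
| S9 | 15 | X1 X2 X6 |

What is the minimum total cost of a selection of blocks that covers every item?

S1, S3 together cover every item (S1 ∪ S3 = {X1, X2, X3, X4, X5, X6, X7}); total cost 12 + 9 = 21.
No covering selection has total cost below 21.

21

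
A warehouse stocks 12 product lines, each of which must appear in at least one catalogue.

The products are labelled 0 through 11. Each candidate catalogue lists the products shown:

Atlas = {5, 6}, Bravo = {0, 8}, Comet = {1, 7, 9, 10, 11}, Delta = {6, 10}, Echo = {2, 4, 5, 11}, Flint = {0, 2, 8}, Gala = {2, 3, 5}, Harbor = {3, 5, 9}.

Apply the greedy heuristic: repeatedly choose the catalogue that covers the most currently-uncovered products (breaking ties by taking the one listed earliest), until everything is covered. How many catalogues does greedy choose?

Greedy: pick Comet (covers 5 new) → pick Echo (covers 3 new) → pick Bravo (covers 2 new) → pick Atlas (covers 1 new) → pick Gala (covers 1 new). Total picks: 5.

5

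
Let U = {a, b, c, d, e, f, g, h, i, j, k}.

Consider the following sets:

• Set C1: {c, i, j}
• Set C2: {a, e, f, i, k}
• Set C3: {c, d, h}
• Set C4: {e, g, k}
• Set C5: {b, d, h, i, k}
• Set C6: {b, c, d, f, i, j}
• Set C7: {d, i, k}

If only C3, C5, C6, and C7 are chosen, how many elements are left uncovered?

3

Union of C3, C5, C6, C7 = {b, c, d, f, h, i, j, k}.
Not covered: a, e, g — 3 elements.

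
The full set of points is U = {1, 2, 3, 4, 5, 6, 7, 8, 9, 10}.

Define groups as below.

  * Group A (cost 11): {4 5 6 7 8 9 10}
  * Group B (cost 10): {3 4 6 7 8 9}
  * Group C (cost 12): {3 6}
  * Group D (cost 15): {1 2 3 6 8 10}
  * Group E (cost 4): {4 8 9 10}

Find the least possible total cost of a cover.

A, D together cover every point (A ∪ D = {1, 2, 3, 4, 5, 6, 7, 8, 9, 10}); total cost 11 + 15 = 26.
The greedy pick E, B, D, A costs 40; no covering selection beats 26.

26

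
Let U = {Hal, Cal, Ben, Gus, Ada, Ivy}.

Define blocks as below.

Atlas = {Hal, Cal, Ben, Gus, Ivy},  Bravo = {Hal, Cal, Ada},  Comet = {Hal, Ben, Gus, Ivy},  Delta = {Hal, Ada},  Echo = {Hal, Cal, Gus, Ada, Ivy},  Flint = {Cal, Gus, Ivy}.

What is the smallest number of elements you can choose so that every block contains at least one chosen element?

Take H = {Hal, Ivy}. Each listed block contains at least one of these, so H is a hitting set of size 2.
The blocks Delta, Flint are pairwise disjoint, so any hitting set needs a separate element for each — at least 2. Hence 2 is optimal.

2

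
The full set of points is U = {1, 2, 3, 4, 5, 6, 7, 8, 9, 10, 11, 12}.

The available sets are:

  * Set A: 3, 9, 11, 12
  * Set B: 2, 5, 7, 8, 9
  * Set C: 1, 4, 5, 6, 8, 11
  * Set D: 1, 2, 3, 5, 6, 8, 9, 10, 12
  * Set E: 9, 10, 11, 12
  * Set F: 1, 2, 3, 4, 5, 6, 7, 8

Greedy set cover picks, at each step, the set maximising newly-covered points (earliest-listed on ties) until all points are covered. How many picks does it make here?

Greedy: pick D (covers 9 new) → pick C (covers 2 new) → pick B (covers 1 new). Total picks: 3.
(The true minimum cover uses only 2 sets, so greedy is not optimal here.)

3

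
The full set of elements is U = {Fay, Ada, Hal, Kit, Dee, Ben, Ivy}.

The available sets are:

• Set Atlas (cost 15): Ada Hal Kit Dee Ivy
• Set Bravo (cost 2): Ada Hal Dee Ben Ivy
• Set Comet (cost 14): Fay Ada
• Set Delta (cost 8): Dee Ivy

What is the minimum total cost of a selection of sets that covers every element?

31

Atlas, Bravo, Comet together cover every element (Atlas ∪ Bravo ∪ Comet = {Fay, Ada, Hal, Kit, Dee, Ben, Ivy}); total cost 15 + 2 + 14 = 31.
No covering selection has total cost below 31.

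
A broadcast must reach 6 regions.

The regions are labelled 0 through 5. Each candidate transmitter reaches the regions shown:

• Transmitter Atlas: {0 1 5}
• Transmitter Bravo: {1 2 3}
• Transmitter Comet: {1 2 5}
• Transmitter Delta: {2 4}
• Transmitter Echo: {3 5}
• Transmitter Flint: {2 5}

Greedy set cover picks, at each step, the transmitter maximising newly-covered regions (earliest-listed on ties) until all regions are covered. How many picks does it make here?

3

Greedy: pick Atlas (covers 3 new) → pick Bravo (covers 2 new) → pick Delta (covers 1 new). Total picks: 3.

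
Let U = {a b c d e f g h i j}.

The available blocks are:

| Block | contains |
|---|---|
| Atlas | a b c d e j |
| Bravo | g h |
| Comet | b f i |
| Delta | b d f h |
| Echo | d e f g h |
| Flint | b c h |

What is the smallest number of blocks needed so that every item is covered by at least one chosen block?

Atlas, Comet, and Echo cover everything between them: the union {a, b, c, d, e, f, g, h, i, j} is all of U.
Only Atlas contains a, so Atlas is forced; the remaining 4 items need at least 2 more blocks (each remaining block adds at most 3) — so at least 3 blocks are needed, and 3 is optimal.

3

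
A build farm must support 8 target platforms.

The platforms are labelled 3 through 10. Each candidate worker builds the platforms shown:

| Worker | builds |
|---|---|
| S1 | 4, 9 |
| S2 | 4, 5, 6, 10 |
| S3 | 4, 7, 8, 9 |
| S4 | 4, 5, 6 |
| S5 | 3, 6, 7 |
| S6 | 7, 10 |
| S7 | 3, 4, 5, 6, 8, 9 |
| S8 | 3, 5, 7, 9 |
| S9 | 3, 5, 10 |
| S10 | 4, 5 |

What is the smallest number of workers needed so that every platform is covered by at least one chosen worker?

Take {S6, S7}. Their union is {3, 4, 5, 6, 7, 8, 9, 10}, which is all 8 platforms.
No single worker has all 8 platforms (the largest, S7, has 6), so 2 is optimal.

2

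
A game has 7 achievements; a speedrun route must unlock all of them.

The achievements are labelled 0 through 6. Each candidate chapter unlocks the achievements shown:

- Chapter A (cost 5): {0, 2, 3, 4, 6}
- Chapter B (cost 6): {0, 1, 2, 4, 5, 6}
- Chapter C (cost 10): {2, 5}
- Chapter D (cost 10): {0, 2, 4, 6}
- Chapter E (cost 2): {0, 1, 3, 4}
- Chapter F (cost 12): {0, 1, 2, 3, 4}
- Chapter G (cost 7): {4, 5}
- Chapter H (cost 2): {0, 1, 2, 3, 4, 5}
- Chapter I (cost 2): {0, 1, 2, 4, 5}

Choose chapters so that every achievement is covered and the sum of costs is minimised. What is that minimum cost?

A, I together cover every achievement (A ∪ I = {0, 1, 2, 3, 4, 5, 6}); total cost 5 + 2 = 7.
No covering selection has total cost below 7.

7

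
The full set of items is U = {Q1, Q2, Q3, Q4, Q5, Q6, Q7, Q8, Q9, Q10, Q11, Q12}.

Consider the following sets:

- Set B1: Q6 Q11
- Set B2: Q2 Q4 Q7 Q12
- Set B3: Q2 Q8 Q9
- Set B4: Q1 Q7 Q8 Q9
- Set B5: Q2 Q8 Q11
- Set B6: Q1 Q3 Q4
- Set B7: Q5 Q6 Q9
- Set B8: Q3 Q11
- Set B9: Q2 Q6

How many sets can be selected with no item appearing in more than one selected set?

B1, B3, B6 are pairwise disjoint (B1={Q6,Q11}; B3={Q2,Q8,Q9}; B6={Q1,Q3,Q4}).
Every remaining set overlaps one of these, and no 4 of the listed sets are pairwise disjoint, so 3 is the maximum.

3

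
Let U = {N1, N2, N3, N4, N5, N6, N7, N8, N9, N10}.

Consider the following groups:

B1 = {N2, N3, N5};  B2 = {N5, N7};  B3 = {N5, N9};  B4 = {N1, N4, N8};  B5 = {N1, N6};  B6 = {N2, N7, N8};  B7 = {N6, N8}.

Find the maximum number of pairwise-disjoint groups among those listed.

B3, B5, B6 are pairwise disjoint (B3={N5,N9}; B5={N1,N6}; B6={N2,N7,N8}).
Every remaining group overlaps one of these, and no 4 of the listed groups are pairwise disjoint, so 3 is the maximum.

3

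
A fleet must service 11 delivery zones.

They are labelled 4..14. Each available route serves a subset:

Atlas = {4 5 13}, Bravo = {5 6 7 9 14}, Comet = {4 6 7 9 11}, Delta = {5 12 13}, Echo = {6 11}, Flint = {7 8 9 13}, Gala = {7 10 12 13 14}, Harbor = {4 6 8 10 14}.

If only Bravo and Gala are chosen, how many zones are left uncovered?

Union of Bravo, Gala = {5, 6, 7, 9, 10, 12, 13, 14}.
Not covered: 4, 8, 11 — 3 zones.

3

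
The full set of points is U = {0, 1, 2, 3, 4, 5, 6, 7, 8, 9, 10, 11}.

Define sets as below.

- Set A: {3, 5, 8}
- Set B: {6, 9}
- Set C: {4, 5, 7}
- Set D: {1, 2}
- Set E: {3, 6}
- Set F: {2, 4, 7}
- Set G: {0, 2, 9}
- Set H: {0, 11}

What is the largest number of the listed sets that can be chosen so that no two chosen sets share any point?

C, D, E, H are pairwise disjoint (C={4,5,7}; D={1,2}; E={3,6}; H={0,11}).
Every remaining set overlaps one of these, and no 5 of the listed sets are pairwise disjoint, so 4 is the maximum.

4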